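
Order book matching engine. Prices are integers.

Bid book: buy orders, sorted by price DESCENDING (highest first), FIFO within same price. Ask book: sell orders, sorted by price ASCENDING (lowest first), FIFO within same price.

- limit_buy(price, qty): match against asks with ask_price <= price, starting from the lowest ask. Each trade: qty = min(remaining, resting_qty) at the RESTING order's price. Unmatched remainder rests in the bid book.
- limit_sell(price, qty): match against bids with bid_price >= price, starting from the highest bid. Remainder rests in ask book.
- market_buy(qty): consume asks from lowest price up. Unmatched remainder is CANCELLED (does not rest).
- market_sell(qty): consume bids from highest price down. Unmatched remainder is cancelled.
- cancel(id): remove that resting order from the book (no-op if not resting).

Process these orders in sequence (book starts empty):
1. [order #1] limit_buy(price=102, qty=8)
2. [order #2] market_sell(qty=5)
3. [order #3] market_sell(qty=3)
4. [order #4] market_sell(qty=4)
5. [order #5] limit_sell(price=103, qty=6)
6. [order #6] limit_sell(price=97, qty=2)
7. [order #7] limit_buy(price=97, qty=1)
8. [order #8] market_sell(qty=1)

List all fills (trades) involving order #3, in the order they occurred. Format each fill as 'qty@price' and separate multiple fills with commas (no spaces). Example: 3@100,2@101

Answer: 3@102

Derivation:
After op 1 [order #1] limit_buy(price=102, qty=8): fills=none; bids=[#1:8@102] asks=[-]
After op 2 [order #2] market_sell(qty=5): fills=#1x#2:5@102; bids=[#1:3@102] asks=[-]
After op 3 [order #3] market_sell(qty=3): fills=#1x#3:3@102; bids=[-] asks=[-]
After op 4 [order #4] market_sell(qty=4): fills=none; bids=[-] asks=[-]
After op 5 [order #5] limit_sell(price=103, qty=6): fills=none; bids=[-] asks=[#5:6@103]
After op 6 [order #6] limit_sell(price=97, qty=2): fills=none; bids=[-] asks=[#6:2@97 #5:6@103]
After op 7 [order #7] limit_buy(price=97, qty=1): fills=#7x#6:1@97; bids=[-] asks=[#6:1@97 #5:6@103]
After op 8 [order #8] market_sell(qty=1): fills=none; bids=[-] asks=[#6:1@97 #5:6@103]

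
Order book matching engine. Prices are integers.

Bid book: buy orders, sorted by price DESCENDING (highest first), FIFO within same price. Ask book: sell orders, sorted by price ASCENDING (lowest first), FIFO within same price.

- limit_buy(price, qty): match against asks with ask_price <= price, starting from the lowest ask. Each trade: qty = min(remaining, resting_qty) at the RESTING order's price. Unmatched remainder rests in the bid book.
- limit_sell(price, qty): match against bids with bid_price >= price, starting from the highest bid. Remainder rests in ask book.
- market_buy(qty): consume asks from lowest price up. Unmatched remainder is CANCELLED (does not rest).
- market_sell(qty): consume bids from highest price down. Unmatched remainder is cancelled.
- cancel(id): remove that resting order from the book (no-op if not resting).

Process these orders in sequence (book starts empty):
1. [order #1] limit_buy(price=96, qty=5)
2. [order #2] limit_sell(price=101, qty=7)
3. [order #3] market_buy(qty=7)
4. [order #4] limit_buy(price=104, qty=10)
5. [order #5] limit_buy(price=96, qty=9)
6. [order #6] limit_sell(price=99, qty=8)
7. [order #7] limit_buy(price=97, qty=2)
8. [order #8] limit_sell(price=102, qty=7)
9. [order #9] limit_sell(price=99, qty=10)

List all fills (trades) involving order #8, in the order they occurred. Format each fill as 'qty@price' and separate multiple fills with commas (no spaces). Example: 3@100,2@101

Answer: 2@104

Derivation:
After op 1 [order #1] limit_buy(price=96, qty=5): fills=none; bids=[#1:5@96] asks=[-]
After op 2 [order #2] limit_sell(price=101, qty=7): fills=none; bids=[#1:5@96] asks=[#2:7@101]
After op 3 [order #3] market_buy(qty=7): fills=#3x#2:7@101; bids=[#1:5@96] asks=[-]
After op 4 [order #4] limit_buy(price=104, qty=10): fills=none; bids=[#4:10@104 #1:5@96] asks=[-]
After op 5 [order #5] limit_buy(price=96, qty=9): fills=none; bids=[#4:10@104 #1:5@96 #5:9@96] asks=[-]
After op 6 [order #6] limit_sell(price=99, qty=8): fills=#4x#6:8@104; bids=[#4:2@104 #1:5@96 #5:9@96] asks=[-]
After op 7 [order #7] limit_buy(price=97, qty=2): fills=none; bids=[#4:2@104 #7:2@97 #1:5@96 #5:9@96] asks=[-]
After op 8 [order #8] limit_sell(price=102, qty=7): fills=#4x#8:2@104; bids=[#7:2@97 #1:5@96 #5:9@96] asks=[#8:5@102]
After op 9 [order #9] limit_sell(price=99, qty=10): fills=none; bids=[#7:2@97 #1:5@96 #5:9@96] asks=[#9:10@99 #8:5@102]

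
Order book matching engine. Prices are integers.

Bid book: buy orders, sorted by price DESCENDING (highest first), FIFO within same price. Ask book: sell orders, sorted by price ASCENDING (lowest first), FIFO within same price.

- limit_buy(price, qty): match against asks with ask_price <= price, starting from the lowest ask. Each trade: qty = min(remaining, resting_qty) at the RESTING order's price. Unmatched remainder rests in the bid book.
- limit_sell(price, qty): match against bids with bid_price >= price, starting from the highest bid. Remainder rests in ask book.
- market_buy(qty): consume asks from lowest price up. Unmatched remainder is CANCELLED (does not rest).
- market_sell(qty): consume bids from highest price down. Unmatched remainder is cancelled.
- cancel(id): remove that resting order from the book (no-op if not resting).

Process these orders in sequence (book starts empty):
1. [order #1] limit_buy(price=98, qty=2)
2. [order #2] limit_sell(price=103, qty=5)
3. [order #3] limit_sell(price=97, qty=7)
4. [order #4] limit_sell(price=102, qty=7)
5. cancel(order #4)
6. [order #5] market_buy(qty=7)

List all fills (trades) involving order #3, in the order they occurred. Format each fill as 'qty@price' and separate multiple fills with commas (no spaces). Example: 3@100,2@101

After op 1 [order #1] limit_buy(price=98, qty=2): fills=none; bids=[#1:2@98] asks=[-]
After op 2 [order #2] limit_sell(price=103, qty=5): fills=none; bids=[#1:2@98] asks=[#2:5@103]
After op 3 [order #3] limit_sell(price=97, qty=7): fills=#1x#3:2@98; bids=[-] asks=[#3:5@97 #2:5@103]
After op 4 [order #4] limit_sell(price=102, qty=7): fills=none; bids=[-] asks=[#3:5@97 #4:7@102 #2:5@103]
After op 5 cancel(order #4): fills=none; bids=[-] asks=[#3:5@97 #2:5@103]
After op 6 [order #5] market_buy(qty=7): fills=#5x#3:5@97 #5x#2:2@103; bids=[-] asks=[#2:3@103]

Answer: 2@98,5@97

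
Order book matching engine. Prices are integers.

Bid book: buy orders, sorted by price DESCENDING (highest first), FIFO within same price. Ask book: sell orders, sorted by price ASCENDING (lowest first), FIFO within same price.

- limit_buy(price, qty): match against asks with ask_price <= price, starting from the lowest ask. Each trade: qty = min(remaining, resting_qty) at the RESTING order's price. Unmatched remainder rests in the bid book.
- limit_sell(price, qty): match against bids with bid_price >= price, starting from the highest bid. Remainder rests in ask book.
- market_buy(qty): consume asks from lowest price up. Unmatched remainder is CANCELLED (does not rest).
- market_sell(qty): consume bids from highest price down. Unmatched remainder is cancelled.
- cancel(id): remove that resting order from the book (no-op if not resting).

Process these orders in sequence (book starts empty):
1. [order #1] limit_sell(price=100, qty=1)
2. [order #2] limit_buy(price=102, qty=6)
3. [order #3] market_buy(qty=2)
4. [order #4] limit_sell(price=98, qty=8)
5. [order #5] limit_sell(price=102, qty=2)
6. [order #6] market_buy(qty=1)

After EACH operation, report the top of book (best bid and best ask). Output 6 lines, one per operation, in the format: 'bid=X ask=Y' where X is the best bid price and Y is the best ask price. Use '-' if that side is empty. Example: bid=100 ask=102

Answer: bid=- ask=100
bid=102 ask=-
bid=102 ask=-
bid=- ask=98
bid=- ask=98
bid=- ask=98

Derivation:
After op 1 [order #1] limit_sell(price=100, qty=1): fills=none; bids=[-] asks=[#1:1@100]
After op 2 [order #2] limit_buy(price=102, qty=6): fills=#2x#1:1@100; bids=[#2:5@102] asks=[-]
After op 3 [order #3] market_buy(qty=2): fills=none; bids=[#2:5@102] asks=[-]
After op 4 [order #4] limit_sell(price=98, qty=8): fills=#2x#4:5@102; bids=[-] asks=[#4:3@98]
After op 5 [order #5] limit_sell(price=102, qty=2): fills=none; bids=[-] asks=[#4:3@98 #5:2@102]
After op 6 [order #6] market_buy(qty=1): fills=#6x#4:1@98; bids=[-] asks=[#4:2@98 #5:2@102]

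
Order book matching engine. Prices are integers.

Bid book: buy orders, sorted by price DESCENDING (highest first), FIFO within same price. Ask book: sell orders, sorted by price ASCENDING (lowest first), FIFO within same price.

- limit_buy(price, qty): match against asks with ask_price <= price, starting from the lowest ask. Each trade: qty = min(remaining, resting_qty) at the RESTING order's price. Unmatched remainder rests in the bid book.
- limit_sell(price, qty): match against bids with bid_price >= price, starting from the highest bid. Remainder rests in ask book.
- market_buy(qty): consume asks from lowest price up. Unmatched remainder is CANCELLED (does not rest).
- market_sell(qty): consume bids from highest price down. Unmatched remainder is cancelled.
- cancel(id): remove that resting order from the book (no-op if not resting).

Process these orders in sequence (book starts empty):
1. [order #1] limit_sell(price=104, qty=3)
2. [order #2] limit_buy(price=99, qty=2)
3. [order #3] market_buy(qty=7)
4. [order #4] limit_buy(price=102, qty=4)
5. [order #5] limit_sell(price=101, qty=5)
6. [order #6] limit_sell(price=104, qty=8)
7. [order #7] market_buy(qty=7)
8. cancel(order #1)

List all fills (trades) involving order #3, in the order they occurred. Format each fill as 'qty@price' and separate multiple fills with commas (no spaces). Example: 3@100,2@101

Answer: 3@104

Derivation:
After op 1 [order #1] limit_sell(price=104, qty=3): fills=none; bids=[-] asks=[#1:3@104]
After op 2 [order #2] limit_buy(price=99, qty=2): fills=none; bids=[#2:2@99] asks=[#1:3@104]
After op 3 [order #3] market_buy(qty=7): fills=#3x#1:3@104; bids=[#2:2@99] asks=[-]
After op 4 [order #4] limit_buy(price=102, qty=4): fills=none; bids=[#4:4@102 #2:2@99] asks=[-]
After op 5 [order #5] limit_sell(price=101, qty=5): fills=#4x#5:4@102; bids=[#2:2@99] asks=[#5:1@101]
After op 6 [order #6] limit_sell(price=104, qty=8): fills=none; bids=[#2:2@99] asks=[#5:1@101 #6:8@104]
After op 7 [order #7] market_buy(qty=7): fills=#7x#5:1@101 #7x#6:6@104; bids=[#2:2@99] asks=[#6:2@104]
After op 8 cancel(order #1): fills=none; bids=[#2:2@99] asks=[#6:2@104]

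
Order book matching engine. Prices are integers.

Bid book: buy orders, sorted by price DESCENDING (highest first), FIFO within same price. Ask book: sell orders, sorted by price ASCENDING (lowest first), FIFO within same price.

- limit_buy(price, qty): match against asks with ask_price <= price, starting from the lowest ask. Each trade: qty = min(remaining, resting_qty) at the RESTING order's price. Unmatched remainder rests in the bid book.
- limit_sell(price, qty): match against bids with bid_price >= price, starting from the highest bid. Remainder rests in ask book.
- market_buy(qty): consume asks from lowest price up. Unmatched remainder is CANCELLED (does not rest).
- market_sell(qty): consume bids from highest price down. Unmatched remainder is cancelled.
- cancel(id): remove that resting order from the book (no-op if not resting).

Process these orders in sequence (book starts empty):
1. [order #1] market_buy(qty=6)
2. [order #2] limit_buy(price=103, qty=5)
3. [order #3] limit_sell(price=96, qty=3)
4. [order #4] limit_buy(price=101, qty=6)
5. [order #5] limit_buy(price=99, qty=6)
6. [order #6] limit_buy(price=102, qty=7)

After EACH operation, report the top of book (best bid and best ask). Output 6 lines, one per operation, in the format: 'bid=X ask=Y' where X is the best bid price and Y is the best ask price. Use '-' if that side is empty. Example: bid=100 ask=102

After op 1 [order #1] market_buy(qty=6): fills=none; bids=[-] asks=[-]
After op 2 [order #2] limit_buy(price=103, qty=5): fills=none; bids=[#2:5@103] asks=[-]
After op 3 [order #3] limit_sell(price=96, qty=3): fills=#2x#3:3@103; bids=[#2:2@103] asks=[-]
After op 4 [order #4] limit_buy(price=101, qty=6): fills=none; bids=[#2:2@103 #4:6@101] asks=[-]
After op 5 [order #5] limit_buy(price=99, qty=6): fills=none; bids=[#2:2@103 #4:6@101 #5:6@99] asks=[-]
After op 6 [order #6] limit_buy(price=102, qty=7): fills=none; bids=[#2:2@103 #6:7@102 #4:6@101 #5:6@99] asks=[-]

Answer: bid=- ask=-
bid=103 ask=-
bid=103 ask=-
bid=103 ask=-
bid=103 ask=-
bid=103 ask=-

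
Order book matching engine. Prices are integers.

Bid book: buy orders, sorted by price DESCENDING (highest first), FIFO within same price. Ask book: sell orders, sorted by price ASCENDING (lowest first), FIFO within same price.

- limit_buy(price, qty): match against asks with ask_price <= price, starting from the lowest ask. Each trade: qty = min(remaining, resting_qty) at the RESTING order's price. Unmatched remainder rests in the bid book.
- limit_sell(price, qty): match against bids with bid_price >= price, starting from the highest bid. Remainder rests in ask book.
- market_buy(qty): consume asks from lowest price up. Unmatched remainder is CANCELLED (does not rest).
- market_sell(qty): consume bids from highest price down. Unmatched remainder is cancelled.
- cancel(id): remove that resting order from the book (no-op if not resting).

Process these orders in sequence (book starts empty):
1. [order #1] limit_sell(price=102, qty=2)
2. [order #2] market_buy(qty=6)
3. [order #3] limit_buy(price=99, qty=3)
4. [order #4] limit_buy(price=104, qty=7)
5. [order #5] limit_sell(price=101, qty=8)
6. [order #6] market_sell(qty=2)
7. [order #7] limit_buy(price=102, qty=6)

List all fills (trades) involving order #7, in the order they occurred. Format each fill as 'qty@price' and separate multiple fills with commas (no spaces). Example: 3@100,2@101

Answer: 1@101

Derivation:
After op 1 [order #1] limit_sell(price=102, qty=2): fills=none; bids=[-] asks=[#1:2@102]
After op 2 [order #2] market_buy(qty=6): fills=#2x#1:2@102; bids=[-] asks=[-]
After op 3 [order #3] limit_buy(price=99, qty=3): fills=none; bids=[#3:3@99] asks=[-]
After op 4 [order #4] limit_buy(price=104, qty=7): fills=none; bids=[#4:7@104 #3:3@99] asks=[-]
After op 5 [order #5] limit_sell(price=101, qty=8): fills=#4x#5:7@104; bids=[#3:3@99] asks=[#5:1@101]
After op 6 [order #6] market_sell(qty=2): fills=#3x#6:2@99; bids=[#3:1@99] asks=[#5:1@101]
After op 7 [order #7] limit_buy(price=102, qty=6): fills=#7x#5:1@101; bids=[#7:5@102 #3:1@99] asks=[-]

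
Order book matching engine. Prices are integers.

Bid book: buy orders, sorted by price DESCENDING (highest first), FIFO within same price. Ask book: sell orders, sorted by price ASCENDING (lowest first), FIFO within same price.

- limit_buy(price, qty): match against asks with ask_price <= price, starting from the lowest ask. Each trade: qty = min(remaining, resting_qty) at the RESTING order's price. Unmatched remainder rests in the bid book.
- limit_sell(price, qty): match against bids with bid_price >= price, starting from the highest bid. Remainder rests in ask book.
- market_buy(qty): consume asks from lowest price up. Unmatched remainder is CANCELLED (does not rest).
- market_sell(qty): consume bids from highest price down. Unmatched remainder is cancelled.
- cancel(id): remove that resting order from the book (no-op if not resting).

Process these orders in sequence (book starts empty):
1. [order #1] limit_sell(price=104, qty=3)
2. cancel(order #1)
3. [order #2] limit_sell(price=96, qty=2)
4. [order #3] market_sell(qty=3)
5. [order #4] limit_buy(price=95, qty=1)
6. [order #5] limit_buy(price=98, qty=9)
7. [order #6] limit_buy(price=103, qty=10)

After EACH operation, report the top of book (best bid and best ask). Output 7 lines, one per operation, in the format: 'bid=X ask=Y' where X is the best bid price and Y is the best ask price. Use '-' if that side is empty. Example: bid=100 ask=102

After op 1 [order #1] limit_sell(price=104, qty=3): fills=none; bids=[-] asks=[#1:3@104]
After op 2 cancel(order #1): fills=none; bids=[-] asks=[-]
After op 3 [order #2] limit_sell(price=96, qty=2): fills=none; bids=[-] asks=[#2:2@96]
After op 4 [order #3] market_sell(qty=3): fills=none; bids=[-] asks=[#2:2@96]
After op 5 [order #4] limit_buy(price=95, qty=1): fills=none; bids=[#4:1@95] asks=[#2:2@96]
After op 6 [order #5] limit_buy(price=98, qty=9): fills=#5x#2:2@96; bids=[#5:7@98 #4:1@95] asks=[-]
After op 7 [order #6] limit_buy(price=103, qty=10): fills=none; bids=[#6:10@103 #5:7@98 #4:1@95] asks=[-]

Answer: bid=- ask=104
bid=- ask=-
bid=- ask=96
bid=- ask=96
bid=95 ask=96
bid=98 ask=-
bid=103 ask=-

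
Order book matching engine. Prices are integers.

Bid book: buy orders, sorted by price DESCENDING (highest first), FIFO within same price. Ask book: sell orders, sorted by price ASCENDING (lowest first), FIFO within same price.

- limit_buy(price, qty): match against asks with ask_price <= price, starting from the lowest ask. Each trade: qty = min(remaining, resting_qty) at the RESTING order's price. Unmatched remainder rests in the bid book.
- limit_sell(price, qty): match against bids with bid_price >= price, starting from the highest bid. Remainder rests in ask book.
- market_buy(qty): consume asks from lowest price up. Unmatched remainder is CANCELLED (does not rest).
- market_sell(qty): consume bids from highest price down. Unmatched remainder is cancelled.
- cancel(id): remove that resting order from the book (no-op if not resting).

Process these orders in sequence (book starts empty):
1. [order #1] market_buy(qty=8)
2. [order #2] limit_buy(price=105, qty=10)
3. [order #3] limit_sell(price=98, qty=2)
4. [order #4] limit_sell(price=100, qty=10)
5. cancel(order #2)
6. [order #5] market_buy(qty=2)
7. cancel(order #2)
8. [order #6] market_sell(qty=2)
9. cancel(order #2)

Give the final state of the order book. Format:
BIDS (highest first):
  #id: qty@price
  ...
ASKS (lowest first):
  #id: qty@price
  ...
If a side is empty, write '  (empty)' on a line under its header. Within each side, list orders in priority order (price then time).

Answer: BIDS (highest first):
  (empty)
ASKS (lowest first):
  (empty)

Derivation:
After op 1 [order #1] market_buy(qty=8): fills=none; bids=[-] asks=[-]
After op 2 [order #2] limit_buy(price=105, qty=10): fills=none; bids=[#2:10@105] asks=[-]
After op 3 [order #3] limit_sell(price=98, qty=2): fills=#2x#3:2@105; bids=[#2:8@105] asks=[-]
After op 4 [order #4] limit_sell(price=100, qty=10): fills=#2x#4:8@105; bids=[-] asks=[#4:2@100]
After op 5 cancel(order #2): fills=none; bids=[-] asks=[#4:2@100]
After op 6 [order #5] market_buy(qty=2): fills=#5x#4:2@100; bids=[-] asks=[-]
After op 7 cancel(order #2): fills=none; bids=[-] asks=[-]
After op 8 [order #6] market_sell(qty=2): fills=none; bids=[-] asks=[-]
After op 9 cancel(order #2): fills=none; bids=[-] asks=[-]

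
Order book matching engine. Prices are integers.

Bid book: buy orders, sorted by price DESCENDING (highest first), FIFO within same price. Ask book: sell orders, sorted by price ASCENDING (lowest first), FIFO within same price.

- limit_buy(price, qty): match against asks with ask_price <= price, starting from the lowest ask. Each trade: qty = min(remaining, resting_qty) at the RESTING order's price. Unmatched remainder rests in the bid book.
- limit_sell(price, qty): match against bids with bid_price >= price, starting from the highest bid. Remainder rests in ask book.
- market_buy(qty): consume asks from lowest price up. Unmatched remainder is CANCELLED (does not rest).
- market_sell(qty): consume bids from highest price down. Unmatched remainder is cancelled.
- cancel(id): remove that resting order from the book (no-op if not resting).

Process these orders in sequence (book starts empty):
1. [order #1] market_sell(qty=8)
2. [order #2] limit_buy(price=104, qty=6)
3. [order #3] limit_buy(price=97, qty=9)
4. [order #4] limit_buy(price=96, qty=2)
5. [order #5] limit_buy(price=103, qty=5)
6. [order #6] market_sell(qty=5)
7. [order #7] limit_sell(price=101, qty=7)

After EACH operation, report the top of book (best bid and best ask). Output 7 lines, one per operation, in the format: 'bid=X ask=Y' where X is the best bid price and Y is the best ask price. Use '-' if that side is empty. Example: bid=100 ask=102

Answer: bid=- ask=-
bid=104 ask=-
bid=104 ask=-
bid=104 ask=-
bid=104 ask=-
bid=104 ask=-
bid=97 ask=101

Derivation:
After op 1 [order #1] market_sell(qty=8): fills=none; bids=[-] asks=[-]
After op 2 [order #2] limit_buy(price=104, qty=6): fills=none; bids=[#2:6@104] asks=[-]
After op 3 [order #3] limit_buy(price=97, qty=9): fills=none; bids=[#2:6@104 #3:9@97] asks=[-]
After op 4 [order #4] limit_buy(price=96, qty=2): fills=none; bids=[#2:6@104 #3:9@97 #4:2@96] asks=[-]
After op 5 [order #5] limit_buy(price=103, qty=5): fills=none; bids=[#2:6@104 #5:5@103 #3:9@97 #4:2@96] asks=[-]
After op 6 [order #6] market_sell(qty=5): fills=#2x#6:5@104; bids=[#2:1@104 #5:5@103 #3:9@97 #4:2@96] asks=[-]
After op 7 [order #7] limit_sell(price=101, qty=7): fills=#2x#7:1@104 #5x#7:5@103; bids=[#3:9@97 #4:2@96] asks=[#7:1@101]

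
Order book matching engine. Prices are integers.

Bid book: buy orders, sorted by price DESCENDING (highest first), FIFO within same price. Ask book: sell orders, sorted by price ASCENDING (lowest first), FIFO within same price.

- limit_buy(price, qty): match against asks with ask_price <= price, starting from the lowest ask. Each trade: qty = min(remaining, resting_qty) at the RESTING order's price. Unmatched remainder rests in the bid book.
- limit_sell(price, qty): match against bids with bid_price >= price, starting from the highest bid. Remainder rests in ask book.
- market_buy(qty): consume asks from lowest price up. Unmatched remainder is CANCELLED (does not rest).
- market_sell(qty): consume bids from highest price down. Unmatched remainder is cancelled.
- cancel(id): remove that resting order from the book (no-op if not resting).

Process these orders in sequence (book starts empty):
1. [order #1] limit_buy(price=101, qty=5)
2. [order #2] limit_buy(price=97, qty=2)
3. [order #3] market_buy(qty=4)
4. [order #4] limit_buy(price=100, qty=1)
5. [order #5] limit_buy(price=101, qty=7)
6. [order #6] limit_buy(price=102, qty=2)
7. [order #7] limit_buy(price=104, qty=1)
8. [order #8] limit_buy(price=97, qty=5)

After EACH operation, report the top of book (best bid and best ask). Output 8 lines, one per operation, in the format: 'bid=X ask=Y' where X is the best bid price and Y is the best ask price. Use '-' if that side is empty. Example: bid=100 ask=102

After op 1 [order #1] limit_buy(price=101, qty=5): fills=none; bids=[#1:5@101] asks=[-]
After op 2 [order #2] limit_buy(price=97, qty=2): fills=none; bids=[#1:5@101 #2:2@97] asks=[-]
After op 3 [order #3] market_buy(qty=4): fills=none; bids=[#1:5@101 #2:2@97] asks=[-]
After op 4 [order #4] limit_buy(price=100, qty=1): fills=none; bids=[#1:5@101 #4:1@100 #2:2@97] asks=[-]
After op 5 [order #5] limit_buy(price=101, qty=7): fills=none; bids=[#1:5@101 #5:7@101 #4:1@100 #2:2@97] asks=[-]
After op 6 [order #6] limit_buy(price=102, qty=2): fills=none; bids=[#6:2@102 #1:5@101 #5:7@101 #4:1@100 #2:2@97] asks=[-]
After op 7 [order #7] limit_buy(price=104, qty=1): fills=none; bids=[#7:1@104 #6:2@102 #1:5@101 #5:7@101 #4:1@100 #2:2@97] asks=[-]
After op 8 [order #8] limit_buy(price=97, qty=5): fills=none; bids=[#7:1@104 #6:2@102 #1:5@101 #5:7@101 #4:1@100 #2:2@97 #8:5@97] asks=[-]

Answer: bid=101 ask=-
bid=101 ask=-
bid=101 ask=-
bid=101 ask=-
bid=101 ask=-
bid=102 ask=-
bid=104 ask=-
bid=104 ask=-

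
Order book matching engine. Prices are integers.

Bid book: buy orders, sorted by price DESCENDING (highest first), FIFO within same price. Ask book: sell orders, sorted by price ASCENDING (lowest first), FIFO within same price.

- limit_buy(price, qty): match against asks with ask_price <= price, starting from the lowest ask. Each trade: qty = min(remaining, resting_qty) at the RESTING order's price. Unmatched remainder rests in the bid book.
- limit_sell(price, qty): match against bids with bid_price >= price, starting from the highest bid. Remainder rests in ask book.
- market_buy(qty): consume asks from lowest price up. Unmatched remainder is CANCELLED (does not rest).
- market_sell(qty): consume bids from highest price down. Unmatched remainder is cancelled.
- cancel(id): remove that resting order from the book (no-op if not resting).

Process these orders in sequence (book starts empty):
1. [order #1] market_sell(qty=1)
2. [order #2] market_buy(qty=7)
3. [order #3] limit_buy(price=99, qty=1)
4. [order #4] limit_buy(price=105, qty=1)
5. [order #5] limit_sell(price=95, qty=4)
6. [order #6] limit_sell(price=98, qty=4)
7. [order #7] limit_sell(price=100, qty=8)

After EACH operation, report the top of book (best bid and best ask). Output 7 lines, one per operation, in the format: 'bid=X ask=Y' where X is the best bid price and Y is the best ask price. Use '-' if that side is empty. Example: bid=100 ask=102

After op 1 [order #1] market_sell(qty=1): fills=none; bids=[-] asks=[-]
After op 2 [order #2] market_buy(qty=7): fills=none; bids=[-] asks=[-]
After op 3 [order #3] limit_buy(price=99, qty=1): fills=none; bids=[#3:1@99] asks=[-]
After op 4 [order #4] limit_buy(price=105, qty=1): fills=none; bids=[#4:1@105 #3:1@99] asks=[-]
After op 5 [order #5] limit_sell(price=95, qty=4): fills=#4x#5:1@105 #3x#5:1@99; bids=[-] asks=[#5:2@95]
After op 6 [order #6] limit_sell(price=98, qty=4): fills=none; bids=[-] asks=[#5:2@95 #6:4@98]
After op 7 [order #7] limit_sell(price=100, qty=8): fills=none; bids=[-] asks=[#5:2@95 #6:4@98 #7:8@100]

Answer: bid=- ask=-
bid=- ask=-
bid=99 ask=-
bid=105 ask=-
bid=- ask=95
bid=- ask=95
bid=- ask=95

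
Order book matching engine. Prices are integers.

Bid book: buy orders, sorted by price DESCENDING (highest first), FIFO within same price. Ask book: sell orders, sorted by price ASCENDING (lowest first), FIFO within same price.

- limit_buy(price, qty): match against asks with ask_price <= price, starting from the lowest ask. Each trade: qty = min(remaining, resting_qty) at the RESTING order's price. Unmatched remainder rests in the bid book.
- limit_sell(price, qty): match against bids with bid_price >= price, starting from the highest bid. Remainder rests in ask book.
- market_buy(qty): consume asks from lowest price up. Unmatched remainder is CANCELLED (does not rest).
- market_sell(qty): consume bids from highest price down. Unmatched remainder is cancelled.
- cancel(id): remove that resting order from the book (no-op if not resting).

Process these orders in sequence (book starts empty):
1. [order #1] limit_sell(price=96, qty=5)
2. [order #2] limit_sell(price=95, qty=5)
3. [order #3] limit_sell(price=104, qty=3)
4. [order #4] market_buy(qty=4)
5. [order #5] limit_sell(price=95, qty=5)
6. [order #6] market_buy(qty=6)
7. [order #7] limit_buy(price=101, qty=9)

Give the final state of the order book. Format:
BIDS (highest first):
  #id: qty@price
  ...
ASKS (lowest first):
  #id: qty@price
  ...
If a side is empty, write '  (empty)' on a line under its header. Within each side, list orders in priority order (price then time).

Answer: BIDS (highest first):
  #7: 4@101
ASKS (lowest first):
  #3: 3@104

Derivation:
After op 1 [order #1] limit_sell(price=96, qty=5): fills=none; bids=[-] asks=[#1:5@96]
After op 2 [order #2] limit_sell(price=95, qty=5): fills=none; bids=[-] asks=[#2:5@95 #1:5@96]
After op 3 [order #3] limit_sell(price=104, qty=3): fills=none; bids=[-] asks=[#2:5@95 #1:5@96 #3:3@104]
After op 4 [order #4] market_buy(qty=4): fills=#4x#2:4@95; bids=[-] asks=[#2:1@95 #1:5@96 #3:3@104]
After op 5 [order #5] limit_sell(price=95, qty=5): fills=none; bids=[-] asks=[#2:1@95 #5:5@95 #1:5@96 #3:3@104]
After op 6 [order #6] market_buy(qty=6): fills=#6x#2:1@95 #6x#5:5@95; bids=[-] asks=[#1:5@96 #3:3@104]
After op 7 [order #7] limit_buy(price=101, qty=9): fills=#7x#1:5@96; bids=[#7:4@101] asks=[#3:3@104]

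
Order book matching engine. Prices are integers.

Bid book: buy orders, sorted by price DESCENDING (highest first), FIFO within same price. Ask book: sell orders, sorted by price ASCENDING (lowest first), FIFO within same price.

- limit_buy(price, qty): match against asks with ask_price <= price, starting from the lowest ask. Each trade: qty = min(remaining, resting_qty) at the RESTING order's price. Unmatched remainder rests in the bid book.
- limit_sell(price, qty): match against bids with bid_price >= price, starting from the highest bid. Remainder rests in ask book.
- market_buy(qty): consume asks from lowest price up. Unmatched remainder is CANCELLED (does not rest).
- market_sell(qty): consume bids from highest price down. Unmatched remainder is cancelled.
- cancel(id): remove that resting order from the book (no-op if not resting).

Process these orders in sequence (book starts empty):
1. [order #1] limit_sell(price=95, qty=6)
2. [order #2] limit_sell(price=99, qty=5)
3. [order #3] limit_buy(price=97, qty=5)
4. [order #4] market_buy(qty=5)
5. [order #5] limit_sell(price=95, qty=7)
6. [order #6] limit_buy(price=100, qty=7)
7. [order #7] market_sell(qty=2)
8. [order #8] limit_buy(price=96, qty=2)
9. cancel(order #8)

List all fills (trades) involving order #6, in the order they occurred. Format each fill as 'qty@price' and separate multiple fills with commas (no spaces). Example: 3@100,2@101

Answer: 7@95

Derivation:
After op 1 [order #1] limit_sell(price=95, qty=6): fills=none; bids=[-] asks=[#1:6@95]
After op 2 [order #2] limit_sell(price=99, qty=5): fills=none; bids=[-] asks=[#1:6@95 #2:5@99]
After op 3 [order #3] limit_buy(price=97, qty=5): fills=#3x#1:5@95; bids=[-] asks=[#1:1@95 #2:5@99]
After op 4 [order #4] market_buy(qty=5): fills=#4x#1:1@95 #4x#2:4@99; bids=[-] asks=[#2:1@99]
After op 5 [order #5] limit_sell(price=95, qty=7): fills=none; bids=[-] asks=[#5:7@95 #2:1@99]
After op 6 [order #6] limit_buy(price=100, qty=7): fills=#6x#5:7@95; bids=[-] asks=[#2:1@99]
After op 7 [order #7] market_sell(qty=2): fills=none; bids=[-] asks=[#2:1@99]
After op 8 [order #8] limit_buy(price=96, qty=2): fills=none; bids=[#8:2@96] asks=[#2:1@99]
After op 9 cancel(order #8): fills=none; bids=[-] asks=[#2:1@99]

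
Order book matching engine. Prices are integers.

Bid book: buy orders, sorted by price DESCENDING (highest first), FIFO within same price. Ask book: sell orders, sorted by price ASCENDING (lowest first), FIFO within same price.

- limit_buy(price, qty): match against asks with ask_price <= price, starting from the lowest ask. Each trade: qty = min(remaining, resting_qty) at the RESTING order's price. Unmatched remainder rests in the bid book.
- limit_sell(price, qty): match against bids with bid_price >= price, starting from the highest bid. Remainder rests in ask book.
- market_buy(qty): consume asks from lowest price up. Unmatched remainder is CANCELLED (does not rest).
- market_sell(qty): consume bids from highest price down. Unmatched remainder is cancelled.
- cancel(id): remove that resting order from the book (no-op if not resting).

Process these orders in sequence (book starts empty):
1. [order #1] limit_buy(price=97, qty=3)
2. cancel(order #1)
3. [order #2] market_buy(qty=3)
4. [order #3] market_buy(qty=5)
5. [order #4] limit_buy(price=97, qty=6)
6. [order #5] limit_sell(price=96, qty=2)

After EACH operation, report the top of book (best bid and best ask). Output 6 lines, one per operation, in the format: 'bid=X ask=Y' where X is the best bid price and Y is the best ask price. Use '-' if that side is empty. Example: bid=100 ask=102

Answer: bid=97 ask=-
bid=- ask=-
bid=- ask=-
bid=- ask=-
bid=97 ask=-
bid=97 ask=-

Derivation:
After op 1 [order #1] limit_buy(price=97, qty=3): fills=none; bids=[#1:3@97] asks=[-]
After op 2 cancel(order #1): fills=none; bids=[-] asks=[-]
After op 3 [order #2] market_buy(qty=3): fills=none; bids=[-] asks=[-]
After op 4 [order #3] market_buy(qty=5): fills=none; bids=[-] asks=[-]
After op 5 [order #4] limit_buy(price=97, qty=6): fills=none; bids=[#4:6@97] asks=[-]
After op 6 [order #5] limit_sell(price=96, qty=2): fills=#4x#5:2@97; bids=[#4:4@97] asks=[-]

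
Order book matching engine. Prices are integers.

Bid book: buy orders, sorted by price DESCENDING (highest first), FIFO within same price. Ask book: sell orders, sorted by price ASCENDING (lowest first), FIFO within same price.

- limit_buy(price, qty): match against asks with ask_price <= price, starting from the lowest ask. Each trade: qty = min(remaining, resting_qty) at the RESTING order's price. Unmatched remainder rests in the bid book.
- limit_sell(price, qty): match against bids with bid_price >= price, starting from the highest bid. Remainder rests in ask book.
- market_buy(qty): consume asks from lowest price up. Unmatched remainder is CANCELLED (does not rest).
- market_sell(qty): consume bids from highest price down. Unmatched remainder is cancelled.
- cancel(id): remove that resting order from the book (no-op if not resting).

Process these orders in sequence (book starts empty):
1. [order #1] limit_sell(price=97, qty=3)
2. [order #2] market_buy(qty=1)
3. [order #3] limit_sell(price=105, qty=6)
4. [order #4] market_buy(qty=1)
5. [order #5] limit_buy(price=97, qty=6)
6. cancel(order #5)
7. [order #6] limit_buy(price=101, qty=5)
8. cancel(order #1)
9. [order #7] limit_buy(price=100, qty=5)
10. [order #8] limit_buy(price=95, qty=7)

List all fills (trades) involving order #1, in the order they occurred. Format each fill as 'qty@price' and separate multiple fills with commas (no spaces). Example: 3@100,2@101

Answer: 1@97,1@97,1@97

Derivation:
After op 1 [order #1] limit_sell(price=97, qty=3): fills=none; bids=[-] asks=[#1:3@97]
After op 2 [order #2] market_buy(qty=1): fills=#2x#1:1@97; bids=[-] asks=[#1:2@97]
After op 3 [order #3] limit_sell(price=105, qty=6): fills=none; bids=[-] asks=[#1:2@97 #3:6@105]
After op 4 [order #4] market_buy(qty=1): fills=#4x#1:1@97; bids=[-] asks=[#1:1@97 #3:6@105]
After op 5 [order #5] limit_buy(price=97, qty=6): fills=#5x#1:1@97; bids=[#5:5@97] asks=[#3:6@105]
After op 6 cancel(order #5): fills=none; bids=[-] asks=[#3:6@105]
After op 7 [order #6] limit_buy(price=101, qty=5): fills=none; bids=[#6:5@101] asks=[#3:6@105]
After op 8 cancel(order #1): fills=none; bids=[#6:5@101] asks=[#3:6@105]
After op 9 [order #7] limit_buy(price=100, qty=5): fills=none; bids=[#6:5@101 #7:5@100] asks=[#3:6@105]
After op 10 [order #8] limit_buy(price=95, qty=7): fills=none; bids=[#6:5@101 #7:5@100 #8:7@95] asks=[#3:6@105]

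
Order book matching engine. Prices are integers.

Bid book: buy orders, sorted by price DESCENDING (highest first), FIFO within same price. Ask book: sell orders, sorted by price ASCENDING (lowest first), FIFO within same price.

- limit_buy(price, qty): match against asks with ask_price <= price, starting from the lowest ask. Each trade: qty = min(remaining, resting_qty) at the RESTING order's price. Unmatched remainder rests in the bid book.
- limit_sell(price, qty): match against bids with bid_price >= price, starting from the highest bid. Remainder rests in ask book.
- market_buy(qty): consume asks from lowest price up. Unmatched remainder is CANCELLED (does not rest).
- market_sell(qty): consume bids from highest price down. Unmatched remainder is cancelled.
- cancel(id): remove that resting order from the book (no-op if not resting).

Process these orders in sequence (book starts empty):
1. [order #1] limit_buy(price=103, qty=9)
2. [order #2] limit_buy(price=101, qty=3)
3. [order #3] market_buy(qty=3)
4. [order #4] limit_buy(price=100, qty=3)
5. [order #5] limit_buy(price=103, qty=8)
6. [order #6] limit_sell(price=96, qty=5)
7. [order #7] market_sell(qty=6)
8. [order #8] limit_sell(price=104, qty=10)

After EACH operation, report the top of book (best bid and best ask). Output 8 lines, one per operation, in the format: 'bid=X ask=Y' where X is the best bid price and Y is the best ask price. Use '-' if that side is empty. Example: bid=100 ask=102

After op 1 [order #1] limit_buy(price=103, qty=9): fills=none; bids=[#1:9@103] asks=[-]
After op 2 [order #2] limit_buy(price=101, qty=3): fills=none; bids=[#1:9@103 #2:3@101] asks=[-]
After op 3 [order #3] market_buy(qty=3): fills=none; bids=[#1:9@103 #2:3@101] asks=[-]
After op 4 [order #4] limit_buy(price=100, qty=3): fills=none; bids=[#1:9@103 #2:3@101 #4:3@100] asks=[-]
After op 5 [order #5] limit_buy(price=103, qty=8): fills=none; bids=[#1:9@103 #5:8@103 #2:3@101 #4:3@100] asks=[-]
After op 6 [order #6] limit_sell(price=96, qty=5): fills=#1x#6:5@103; bids=[#1:4@103 #5:8@103 #2:3@101 #4:3@100] asks=[-]
After op 7 [order #7] market_sell(qty=6): fills=#1x#7:4@103 #5x#7:2@103; bids=[#5:6@103 #2:3@101 #4:3@100] asks=[-]
After op 8 [order #8] limit_sell(price=104, qty=10): fills=none; bids=[#5:6@103 #2:3@101 #4:3@100] asks=[#8:10@104]

Answer: bid=103 ask=-
bid=103 ask=-
bid=103 ask=-
bid=103 ask=-
bid=103 ask=-
bid=103 ask=-
bid=103 ask=-
bid=103 ask=104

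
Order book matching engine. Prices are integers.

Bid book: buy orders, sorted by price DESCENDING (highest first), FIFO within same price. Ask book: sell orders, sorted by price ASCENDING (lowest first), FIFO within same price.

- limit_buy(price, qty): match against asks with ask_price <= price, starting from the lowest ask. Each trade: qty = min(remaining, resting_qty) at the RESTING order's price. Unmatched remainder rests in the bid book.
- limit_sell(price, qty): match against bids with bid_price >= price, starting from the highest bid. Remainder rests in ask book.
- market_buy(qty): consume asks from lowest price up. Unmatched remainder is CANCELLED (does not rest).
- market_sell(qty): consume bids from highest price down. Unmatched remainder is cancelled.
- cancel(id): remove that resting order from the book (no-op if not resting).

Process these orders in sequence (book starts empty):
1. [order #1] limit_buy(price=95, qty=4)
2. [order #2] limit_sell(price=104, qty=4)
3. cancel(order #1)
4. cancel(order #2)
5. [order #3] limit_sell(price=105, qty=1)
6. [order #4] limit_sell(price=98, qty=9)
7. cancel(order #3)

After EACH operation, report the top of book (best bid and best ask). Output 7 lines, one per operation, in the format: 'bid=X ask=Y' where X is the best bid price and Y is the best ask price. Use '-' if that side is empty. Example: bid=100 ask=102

Answer: bid=95 ask=-
bid=95 ask=104
bid=- ask=104
bid=- ask=-
bid=- ask=105
bid=- ask=98
bid=- ask=98

Derivation:
After op 1 [order #1] limit_buy(price=95, qty=4): fills=none; bids=[#1:4@95] asks=[-]
After op 2 [order #2] limit_sell(price=104, qty=4): fills=none; bids=[#1:4@95] asks=[#2:4@104]
After op 3 cancel(order #1): fills=none; bids=[-] asks=[#2:4@104]
After op 4 cancel(order #2): fills=none; bids=[-] asks=[-]
After op 5 [order #3] limit_sell(price=105, qty=1): fills=none; bids=[-] asks=[#3:1@105]
After op 6 [order #4] limit_sell(price=98, qty=9): fills=none; bids=[-] asks=[#4:9@98 #3:1@105]
After op 7 cancel(order #3): fills=none; bids=[-] asks=[#4:9@98]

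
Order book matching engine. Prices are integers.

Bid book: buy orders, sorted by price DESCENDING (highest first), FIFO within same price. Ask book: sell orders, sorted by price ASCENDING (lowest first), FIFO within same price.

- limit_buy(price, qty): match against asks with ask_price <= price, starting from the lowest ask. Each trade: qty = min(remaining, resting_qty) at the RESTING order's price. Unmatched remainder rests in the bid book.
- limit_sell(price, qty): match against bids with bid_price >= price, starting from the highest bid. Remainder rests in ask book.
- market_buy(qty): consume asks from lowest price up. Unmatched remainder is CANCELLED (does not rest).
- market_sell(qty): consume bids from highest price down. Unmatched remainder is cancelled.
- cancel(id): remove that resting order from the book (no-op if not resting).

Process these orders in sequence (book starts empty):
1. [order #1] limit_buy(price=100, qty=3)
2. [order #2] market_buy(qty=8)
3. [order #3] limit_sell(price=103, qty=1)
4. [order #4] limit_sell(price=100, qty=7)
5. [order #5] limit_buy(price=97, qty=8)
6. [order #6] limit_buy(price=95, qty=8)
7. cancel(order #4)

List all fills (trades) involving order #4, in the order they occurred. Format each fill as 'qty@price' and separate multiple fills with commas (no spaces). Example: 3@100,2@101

Answer: 3@100

Derivation:
After op 1 [order #1] limit_buy(price=100, qty=3): fills=none; bids=[#1:3@100] asks=[-]
After op 2 [order #2] market_buy(qty=8): fills=none; bids=[#1:3@100] asks=[-]
After op 3 [order #3] limit_sell(price=103, qty=1): fills=none; bids=[#1:3@100] asks=[#3:1@103]
After op 4 [order #4] limit_sell(price=100, qty=7): fills=#1x#4:3@100; bids=[-] asks=[#4:4@100 #3:1@103]
After op 5 [order #5] limit_buy(price=97, qty=8): fills=none; bids=[#5:8@97] asks=[#4:4@100 #3:1@103]
After op 6 [order #6] limit_buy(price=95, qty=8): fills=none; bids=[#5:8@97 #6:8@95] asks=[#4:4@100 #3:1@103]
After op 7 cancel(order #4): fills=none; bids=[#5:8@97 #6:8@95] asks=[#3:1@103]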